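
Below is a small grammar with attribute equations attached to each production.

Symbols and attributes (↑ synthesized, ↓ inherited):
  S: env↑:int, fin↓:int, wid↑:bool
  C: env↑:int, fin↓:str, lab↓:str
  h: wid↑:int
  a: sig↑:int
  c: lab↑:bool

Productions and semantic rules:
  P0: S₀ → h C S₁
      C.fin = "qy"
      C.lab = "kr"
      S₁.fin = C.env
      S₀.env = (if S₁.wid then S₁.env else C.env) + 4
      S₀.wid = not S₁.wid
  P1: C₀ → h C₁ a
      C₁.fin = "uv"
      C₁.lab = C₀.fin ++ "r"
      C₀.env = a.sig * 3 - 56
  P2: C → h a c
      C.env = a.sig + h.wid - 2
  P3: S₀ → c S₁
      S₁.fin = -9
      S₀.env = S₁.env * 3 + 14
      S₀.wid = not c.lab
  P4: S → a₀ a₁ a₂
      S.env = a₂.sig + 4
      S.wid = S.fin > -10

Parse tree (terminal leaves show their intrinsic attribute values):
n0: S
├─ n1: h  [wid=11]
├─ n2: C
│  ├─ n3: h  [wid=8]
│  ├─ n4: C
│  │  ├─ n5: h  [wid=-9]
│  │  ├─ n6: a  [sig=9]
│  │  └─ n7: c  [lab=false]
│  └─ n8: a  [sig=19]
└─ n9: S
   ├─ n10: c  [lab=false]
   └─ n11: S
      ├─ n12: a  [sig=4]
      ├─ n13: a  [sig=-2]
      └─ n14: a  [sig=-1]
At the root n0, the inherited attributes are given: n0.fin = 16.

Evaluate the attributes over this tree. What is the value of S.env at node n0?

27

1. n0.fin = 16  [given at root]
2. n1.wid = 11  [terminal]
3. n2.fin = "qy"  ["qy"]
4. n2.lab = "kr"  ["kr"]
5. n3.wid = 8  [terminal]
6. n4.fin = "uv"  ["uv"]
7. n4.lab = "qyr"  [C₀.fin ++ "r"]
8. n5.wid = -9  [terminal]
9. n6.sig = 9  [terminal]
10. n7.lab = false  [terminal]
11. n4.env = -2  [a.sig + h.wid - 2]
12. n8.sig = 19  [terminal]
13. n2.env = 1  [a.sig * 3 - 56]
14. n9.fin = 1  [C.env]
15. n10.lab = false  [terminal]
16. n11.fin = -9  [-9]
17. n12.sig = 4  [terminal]
18. n13.sig = -2  [terminal]
19. n14.sig = -1  [terminal]
20. n11.env = 3  [a₂.sig + 4]
21. n11.wid = true  [S.fin > -10]
22. n9.env = 23  [S₁.env * 3 + 14]
23. n9.wid = true  [not c.lab]
24. n0.env = 27  [(if S₁.wid then S₁.env else C.env) + 4]
25. n0.wid = false  [not S₁.wid]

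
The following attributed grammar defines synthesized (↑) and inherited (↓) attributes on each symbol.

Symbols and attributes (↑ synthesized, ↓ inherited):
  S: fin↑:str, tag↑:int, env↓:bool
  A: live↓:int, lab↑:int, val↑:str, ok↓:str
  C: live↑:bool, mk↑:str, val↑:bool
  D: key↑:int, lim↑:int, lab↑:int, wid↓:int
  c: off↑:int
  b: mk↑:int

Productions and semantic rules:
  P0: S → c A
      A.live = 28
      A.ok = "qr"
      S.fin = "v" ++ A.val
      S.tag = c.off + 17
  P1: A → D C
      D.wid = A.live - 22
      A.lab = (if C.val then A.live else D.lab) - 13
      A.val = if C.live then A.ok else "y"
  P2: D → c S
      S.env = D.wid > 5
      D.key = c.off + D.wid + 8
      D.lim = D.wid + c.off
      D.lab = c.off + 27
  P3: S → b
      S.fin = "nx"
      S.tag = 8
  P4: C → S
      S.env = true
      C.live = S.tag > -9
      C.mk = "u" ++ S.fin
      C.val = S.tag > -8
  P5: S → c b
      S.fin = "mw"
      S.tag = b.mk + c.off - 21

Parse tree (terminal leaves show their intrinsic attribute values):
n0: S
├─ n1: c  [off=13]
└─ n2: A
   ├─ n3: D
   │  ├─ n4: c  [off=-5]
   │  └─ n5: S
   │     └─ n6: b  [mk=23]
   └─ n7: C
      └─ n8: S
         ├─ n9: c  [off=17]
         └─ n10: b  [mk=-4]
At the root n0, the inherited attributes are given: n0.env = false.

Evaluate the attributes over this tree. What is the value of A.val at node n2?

"qr"

1. n0.env = false  [given at root]
2. n1.off = 13  [terminal]
3. n2.live = 28  [28]
4. n2.ok = "qr"  ["qr"]
5. n3.wid = 6  [A.live - 22]
6. n4.off = -5  [terminal]
7. n5.env = true  [D.wid > 5]
8. n6.mk = 23  [terminal]
9. n5.fin = "nx"  ["nx"]
10. n5.tag = 8  [8]
11. n3.key = 9  [c.off + D.wid + 8]
12. n3.lim = 1  [D.wid + c.off]
13. n3.lab = 22  [c.off + 27]
14. n8.env = true  [true]
15. n9.off = 17  [terminal]
16. n10.mk = -4  [terminal]
17. n8.fin = "mw"  ["mw"]
18. n8.tag = -8  [b.mk + c.off - 21]
19. n7.live = true  [S.tag > -9]
20. n7.mk = "umw"  ["u" ++ S.fin]
21. n7.val = false  [S.tag > -8]
22. n2.lab = 9  [(if C.val then A.live else D.lab) - 13]
23. n2.val = "qr"  [if C.live then A.ok else "y"]
24. n0.fin = "vqr"  ["v" ++ A.val]
25. n0.tag = 30  [c.off + 17]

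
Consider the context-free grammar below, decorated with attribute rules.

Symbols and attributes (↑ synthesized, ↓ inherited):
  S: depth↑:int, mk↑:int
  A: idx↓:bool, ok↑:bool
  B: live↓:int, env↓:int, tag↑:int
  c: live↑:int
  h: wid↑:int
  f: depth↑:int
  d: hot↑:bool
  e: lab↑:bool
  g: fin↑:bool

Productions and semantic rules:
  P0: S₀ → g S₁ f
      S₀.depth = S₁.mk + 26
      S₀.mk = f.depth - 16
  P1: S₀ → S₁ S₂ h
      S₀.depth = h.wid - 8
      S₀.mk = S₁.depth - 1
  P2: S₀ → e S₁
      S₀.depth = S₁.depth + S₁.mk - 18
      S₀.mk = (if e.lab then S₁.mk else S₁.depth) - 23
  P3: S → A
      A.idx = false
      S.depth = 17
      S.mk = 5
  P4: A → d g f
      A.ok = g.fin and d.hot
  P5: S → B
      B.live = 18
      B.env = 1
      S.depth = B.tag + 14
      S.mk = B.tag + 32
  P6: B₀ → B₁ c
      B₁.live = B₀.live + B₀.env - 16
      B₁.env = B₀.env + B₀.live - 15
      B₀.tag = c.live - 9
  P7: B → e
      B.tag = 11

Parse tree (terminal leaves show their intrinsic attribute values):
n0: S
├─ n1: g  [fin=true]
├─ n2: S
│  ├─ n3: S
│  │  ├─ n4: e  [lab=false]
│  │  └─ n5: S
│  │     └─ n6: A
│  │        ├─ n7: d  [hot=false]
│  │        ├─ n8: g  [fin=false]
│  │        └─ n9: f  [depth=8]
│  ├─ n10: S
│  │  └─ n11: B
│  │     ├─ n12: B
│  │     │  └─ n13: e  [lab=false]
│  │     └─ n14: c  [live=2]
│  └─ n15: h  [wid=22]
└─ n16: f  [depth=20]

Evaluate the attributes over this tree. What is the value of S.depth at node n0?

29

1. n1.fin = true  [terminal]
2. n4.lab = false  [terminal]
3. n6.idx = false  [false]
4. n7.hot = false  [terminal]
5. n8.fin = false  [terminal]
6. n9.depth = 8  [terminal]
7. n6.ok = false  [g.fin and d.hot]
8. n5.depth = 17  [17]
9. n5.mk = 5  [5]
10. n3.depth = 4  [S₁.depth + S₁.mk - 18]
11. n3.mk = -6  [(if e.lab then S₁.mk else S₁.depth) - 23]
12. n11.live = 18  [18]
13. n11.env = 1  [1]
14. n12.live = 3  [B₀.live + B₀.env - 16]
15. n12.env = 4  [B₀.env + B₀.live - 15]
16. n13.lab = false  [terminal]
17. n12.tag = 11  [11]
18. n14.live = 2  [terminal]
19. n11.tag = -7  [c.live - 9]
20. n10.depth = 7  [B.tag + 14]
21. n10.mk = 25  [B.tag + 32]
22. n15.wid = 22  [terminal]
23. n2.depth = 14  [h.wid - 8]
24. n2.mk = 3  [S₁.depth - 1]
25. n16.depth = 20  [terminal]
26. n0.depth = 29  [S₁.mk + 26]
27. n0.mk = 4  [f.depth - 16]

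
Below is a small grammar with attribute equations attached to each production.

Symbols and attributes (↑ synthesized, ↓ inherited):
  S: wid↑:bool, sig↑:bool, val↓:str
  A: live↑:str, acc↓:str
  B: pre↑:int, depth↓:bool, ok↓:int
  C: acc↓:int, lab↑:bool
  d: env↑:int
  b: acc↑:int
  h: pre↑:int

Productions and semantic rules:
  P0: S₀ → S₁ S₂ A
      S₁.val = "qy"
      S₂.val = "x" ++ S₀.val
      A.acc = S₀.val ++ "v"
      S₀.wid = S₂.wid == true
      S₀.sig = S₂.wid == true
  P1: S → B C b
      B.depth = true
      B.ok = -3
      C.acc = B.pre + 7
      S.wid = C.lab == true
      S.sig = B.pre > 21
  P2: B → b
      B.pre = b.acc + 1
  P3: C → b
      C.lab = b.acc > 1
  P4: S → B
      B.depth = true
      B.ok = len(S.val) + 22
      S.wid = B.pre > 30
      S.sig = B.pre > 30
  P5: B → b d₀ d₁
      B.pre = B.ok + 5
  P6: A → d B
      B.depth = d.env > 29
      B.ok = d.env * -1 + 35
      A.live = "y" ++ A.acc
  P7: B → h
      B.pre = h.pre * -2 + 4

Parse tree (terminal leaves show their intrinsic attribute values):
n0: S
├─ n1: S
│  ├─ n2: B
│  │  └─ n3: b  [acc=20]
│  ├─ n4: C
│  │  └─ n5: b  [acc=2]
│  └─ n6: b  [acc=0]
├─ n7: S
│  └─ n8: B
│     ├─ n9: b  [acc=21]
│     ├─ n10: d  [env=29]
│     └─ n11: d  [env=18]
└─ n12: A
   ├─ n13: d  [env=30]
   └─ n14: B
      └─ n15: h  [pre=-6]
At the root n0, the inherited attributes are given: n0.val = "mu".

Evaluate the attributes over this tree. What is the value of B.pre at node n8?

30

1. n0.val = "mu"  [given at root]
2. n1.val = "qy"  ["qy"]
3. n2.depth = true  [true]
4. n2.ok = -3  [-3]
5. n3.acc = 20  [terminal]
6. n2.pre = 21  [b.acc + 1]
7. n4.acc = 28  [B.pre + 7]
8. n5.acc = 2  [terminal]
9. n4.lab = true  [b.acc > 1]
10. n6.acc = 0  [terminal]
11. n1.wid = true  [C.lab == true]
12. n1.sig = false  [B.pre > 21]
13. n7.val = "xmu"  ["x" ++ S₀.val]
14. n8.depth = true  [true]
15. n8.ok = 25  [len(S.val) + 22]
16. n9.acc = 21  [terminal]
17. n10.env = 29  [terminal]
18. n11.env = 18  [terminal]
19. n8.pre = 30  [B.ok + 5]
20. n7.wid = false  [B.pre > 30]
21. n7.sig = false  [B.pre > 30]
22. n12.acc = "muv"  [S₀.val ++ "v"]
23. n13.env = 30  [terminal]
24. n14.depth = true  [d.env > 29]
25. n14.ok = 5  [d.env * -1 + 35]
26. n15.pre = -6  [terminal]
27. n14.pre = 16  [h.pre * -2 + 4]
28. n12.live = "ymuv"  ["y" ++ A.acc]
29. n0.wid = false  [S₂.wid == true]
30. n0.sig = false  [S₂.wid == true]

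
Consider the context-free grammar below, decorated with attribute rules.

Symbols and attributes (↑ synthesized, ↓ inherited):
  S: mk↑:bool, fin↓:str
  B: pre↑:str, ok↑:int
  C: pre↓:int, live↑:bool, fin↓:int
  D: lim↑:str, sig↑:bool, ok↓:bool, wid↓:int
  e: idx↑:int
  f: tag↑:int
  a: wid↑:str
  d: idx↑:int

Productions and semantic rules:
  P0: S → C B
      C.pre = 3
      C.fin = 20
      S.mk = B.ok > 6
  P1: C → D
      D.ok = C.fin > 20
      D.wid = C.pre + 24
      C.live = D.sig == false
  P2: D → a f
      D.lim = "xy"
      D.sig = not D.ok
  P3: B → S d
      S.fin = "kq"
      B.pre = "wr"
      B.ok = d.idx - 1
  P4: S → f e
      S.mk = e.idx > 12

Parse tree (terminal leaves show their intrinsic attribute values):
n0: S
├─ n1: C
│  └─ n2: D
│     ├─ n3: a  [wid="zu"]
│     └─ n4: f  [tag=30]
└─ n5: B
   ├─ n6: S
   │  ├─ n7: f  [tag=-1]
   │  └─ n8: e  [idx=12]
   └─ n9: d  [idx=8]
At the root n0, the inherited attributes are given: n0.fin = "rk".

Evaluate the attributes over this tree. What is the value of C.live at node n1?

false

1. n0.fin = "rk"  [given at root]
2. n1.pre = 3  [3]
3. n1.fin = 20  [20]
4. n2.ok = false  [C.fin > 20]
5. n2.wid = 27  [C.pre + 24]
6. n3.wid = "zu"  [terminal]
7. n4.tag = 30  [terminal]
8. n2.lim = "xy"  ["xy"]
9. n2.sig = true  [not D.ok]
10. n1.live = false  [D.sig == false]
11. n6.fin = "kq"  ["kq"]
12. n7.tag = -1  [terminal]
13. n8.idx = 12  [terminal]
14. n6.mk = false  [e.idx > 12]
15. n9.idx = 8  [terminal]
16. n5.pre = "wr"  ["wr"]
17. n5.ok = 7  [d.idx - 1]
18. n0.mk = true  [B.ok > 6]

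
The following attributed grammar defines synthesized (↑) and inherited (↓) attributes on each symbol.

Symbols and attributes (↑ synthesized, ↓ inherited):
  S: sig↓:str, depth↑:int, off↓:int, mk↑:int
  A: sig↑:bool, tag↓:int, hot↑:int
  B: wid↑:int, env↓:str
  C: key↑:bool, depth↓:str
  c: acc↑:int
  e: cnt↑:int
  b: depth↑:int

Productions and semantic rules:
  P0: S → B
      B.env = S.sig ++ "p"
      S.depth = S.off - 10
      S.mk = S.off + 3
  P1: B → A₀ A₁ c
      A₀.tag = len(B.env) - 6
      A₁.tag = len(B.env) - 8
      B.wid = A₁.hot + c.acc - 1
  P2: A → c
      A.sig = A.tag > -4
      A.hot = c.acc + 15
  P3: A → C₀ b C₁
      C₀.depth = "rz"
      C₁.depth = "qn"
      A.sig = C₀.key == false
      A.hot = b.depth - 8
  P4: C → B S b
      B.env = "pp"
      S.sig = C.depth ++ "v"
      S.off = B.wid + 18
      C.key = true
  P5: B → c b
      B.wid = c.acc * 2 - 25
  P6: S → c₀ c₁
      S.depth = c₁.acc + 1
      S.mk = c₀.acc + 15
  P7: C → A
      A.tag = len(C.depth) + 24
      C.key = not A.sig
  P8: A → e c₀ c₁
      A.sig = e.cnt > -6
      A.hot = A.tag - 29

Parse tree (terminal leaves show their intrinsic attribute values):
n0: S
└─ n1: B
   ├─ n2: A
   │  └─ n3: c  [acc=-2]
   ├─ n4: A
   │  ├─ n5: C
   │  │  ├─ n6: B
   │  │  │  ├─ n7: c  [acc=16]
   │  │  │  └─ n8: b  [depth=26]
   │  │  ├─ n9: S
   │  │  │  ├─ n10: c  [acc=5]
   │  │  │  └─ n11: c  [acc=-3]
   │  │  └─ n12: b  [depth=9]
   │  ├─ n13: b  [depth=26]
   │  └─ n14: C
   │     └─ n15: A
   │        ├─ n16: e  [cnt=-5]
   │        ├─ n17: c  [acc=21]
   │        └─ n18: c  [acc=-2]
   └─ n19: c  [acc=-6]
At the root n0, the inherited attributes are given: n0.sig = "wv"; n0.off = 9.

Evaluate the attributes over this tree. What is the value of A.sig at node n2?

true

1. n0.sig = "wv"  [given at root]
2. n0.off = 9  [given at root]
3. n1.env = "wvp"  [S.sig ++ "p"]
4. n2.tag = -3  [len(B.env) - 6]
5. n3.acc = -2  [terminal]
6. n2.sig = true  [A.tag > -4]
7. n2.hot = 13  [c.acc + 15]
8. n4.tag = -5  [len(B.env) - 8]
9. n5.depth = "rz"  ["rz"]
10. n6.env = "pp"  ["pp"]
11. n7.acc = 16  [terminal]
12. n8.depth = 26  [terminal]
13. n6.wid = 7  [c.acc * 2 - 25]
14. n9.sig = "rzv"  [C.depth ++ "v"]
15. n9.off = 25  [B.wid + 18]
16. n10.acc = 5  [terminal]
17. n11.acc = -3  [terminal]
18. n9.depth = -2  [c₁.acc + 1]
19. n9.mk = 20  [c₀.acc + 15]
20. n12.depth = 9  [terminal]
21. n5.key = true  [true]
22. n13.depth = 26  [terminal]
23. n14.depth = "qn"  ["qn"]
24. n15.tag = 26  [len(C.depth) + 24]
25. n16.cnt = -5  [terminal]
26. n17.acc = 21  [terminal]
27. n18.acc = -2  [terminal]
28. n15.sig = true  [e.cnt > -6]
29. n15.hot = -3  [A.tag - 29]
30. n14.key = false  [not A.sig]
31. n4.sig = false  [C₀.key == false]
32. n4.hot = 18  [b.depth - 8]
33. n19.acc = -6  [terminal]
34. n1.wid = 11  [A₁.hot + c.acc - 1]
35. n0.depth = -1  [S.off - 10]
36. n0.mk = 12  [S.off + 3]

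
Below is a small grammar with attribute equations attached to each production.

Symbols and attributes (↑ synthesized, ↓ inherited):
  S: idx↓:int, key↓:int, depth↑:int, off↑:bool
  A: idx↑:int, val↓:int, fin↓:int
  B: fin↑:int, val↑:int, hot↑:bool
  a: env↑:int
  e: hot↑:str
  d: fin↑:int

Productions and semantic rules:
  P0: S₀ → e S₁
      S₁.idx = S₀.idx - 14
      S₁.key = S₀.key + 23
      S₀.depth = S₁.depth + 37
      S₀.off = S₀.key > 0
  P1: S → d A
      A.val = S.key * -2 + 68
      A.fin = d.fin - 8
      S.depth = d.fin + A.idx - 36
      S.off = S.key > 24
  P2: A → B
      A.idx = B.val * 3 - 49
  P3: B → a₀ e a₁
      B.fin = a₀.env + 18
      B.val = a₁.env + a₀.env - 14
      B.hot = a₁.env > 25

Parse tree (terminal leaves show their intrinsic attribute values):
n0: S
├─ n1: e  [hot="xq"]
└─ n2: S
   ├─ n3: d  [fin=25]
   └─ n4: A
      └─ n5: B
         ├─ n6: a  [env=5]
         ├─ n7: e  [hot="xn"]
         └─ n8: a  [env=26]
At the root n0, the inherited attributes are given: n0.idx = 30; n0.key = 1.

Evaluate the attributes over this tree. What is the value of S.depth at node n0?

1. n0.idx = 30  [given at root]
2. n0.key = 1  [given at root]
3. n1.hot = "xq"  [terminal]
4. n2.idx = 16  [S₀.idx - 14]
5. n2.key = 24  [S₀.key + 23]
6. n3.fin = 25  [terminal]
7. n4.val = 20  [S.key * -2 + 68]
8. n4.fin = 17  [d.fin - 8]
9. n6.env = 5  [terminal]
10. n7.hot = "xn"  [terminal]
11. n8.env = 26  [terminal]
12. n5.fin = 23  [a₀.env + 18]
13. n5.val = 17  [a₁.env + a₀.env - 14]
14. n5.hot = true  [a₁.env > 25]
15. n4.idx = 2  [B.val * 3 - 49]
16. n2.depth = -9  [d.fin + A.idx - 36]
17. n2.off = false  [S.key > 24]
18. n0.depth = 28  [S₁.depth + 37]
19. n0.off = true  [S₀.key > 0]

28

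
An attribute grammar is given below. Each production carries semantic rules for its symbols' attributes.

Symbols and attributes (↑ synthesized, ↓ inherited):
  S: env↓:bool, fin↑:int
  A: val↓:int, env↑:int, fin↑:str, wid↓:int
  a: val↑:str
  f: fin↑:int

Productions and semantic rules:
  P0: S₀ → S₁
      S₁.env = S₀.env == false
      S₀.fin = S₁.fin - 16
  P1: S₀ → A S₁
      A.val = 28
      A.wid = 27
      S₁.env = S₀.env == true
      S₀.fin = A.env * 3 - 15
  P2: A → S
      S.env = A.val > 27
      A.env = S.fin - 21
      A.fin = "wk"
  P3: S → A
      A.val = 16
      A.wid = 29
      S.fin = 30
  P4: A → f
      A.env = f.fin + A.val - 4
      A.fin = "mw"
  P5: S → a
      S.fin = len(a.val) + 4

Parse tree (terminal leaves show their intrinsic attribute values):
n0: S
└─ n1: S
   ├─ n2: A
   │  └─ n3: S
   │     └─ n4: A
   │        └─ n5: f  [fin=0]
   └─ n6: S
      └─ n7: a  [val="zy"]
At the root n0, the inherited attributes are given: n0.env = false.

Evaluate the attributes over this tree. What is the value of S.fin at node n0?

1. n0.env = false  [given at root]
2. n1.env = true  [S₀.env == false]
3. n2.val = 28  [28]
4. n2.wid = 27  [27]
5. n3.env = true  [A.val > 27]
6. n4.val = 16  [16]
7. n4.wid = 29  [29]
8. n5.fin = 0  [terminal]
9. n4.env = 12  [f.fin + A.val - 4]
10. n4.fin = "mw"  ["mw"]
11. n3.fin = 30  [30]
12. n2.env = 9  [S.fin - 21]
13. n2.fin = "wk"  ["wk"]
14. n6.env = true  [S₀.env == true]
15. n7.val = "zy"  [terminal]
16. n6.fin = 6  [len(a.val) + 4]
17. n1.fin = 12  [A.env * 3 - 15]
18. n0.fin = -4  [S₁.fin - 16]

-4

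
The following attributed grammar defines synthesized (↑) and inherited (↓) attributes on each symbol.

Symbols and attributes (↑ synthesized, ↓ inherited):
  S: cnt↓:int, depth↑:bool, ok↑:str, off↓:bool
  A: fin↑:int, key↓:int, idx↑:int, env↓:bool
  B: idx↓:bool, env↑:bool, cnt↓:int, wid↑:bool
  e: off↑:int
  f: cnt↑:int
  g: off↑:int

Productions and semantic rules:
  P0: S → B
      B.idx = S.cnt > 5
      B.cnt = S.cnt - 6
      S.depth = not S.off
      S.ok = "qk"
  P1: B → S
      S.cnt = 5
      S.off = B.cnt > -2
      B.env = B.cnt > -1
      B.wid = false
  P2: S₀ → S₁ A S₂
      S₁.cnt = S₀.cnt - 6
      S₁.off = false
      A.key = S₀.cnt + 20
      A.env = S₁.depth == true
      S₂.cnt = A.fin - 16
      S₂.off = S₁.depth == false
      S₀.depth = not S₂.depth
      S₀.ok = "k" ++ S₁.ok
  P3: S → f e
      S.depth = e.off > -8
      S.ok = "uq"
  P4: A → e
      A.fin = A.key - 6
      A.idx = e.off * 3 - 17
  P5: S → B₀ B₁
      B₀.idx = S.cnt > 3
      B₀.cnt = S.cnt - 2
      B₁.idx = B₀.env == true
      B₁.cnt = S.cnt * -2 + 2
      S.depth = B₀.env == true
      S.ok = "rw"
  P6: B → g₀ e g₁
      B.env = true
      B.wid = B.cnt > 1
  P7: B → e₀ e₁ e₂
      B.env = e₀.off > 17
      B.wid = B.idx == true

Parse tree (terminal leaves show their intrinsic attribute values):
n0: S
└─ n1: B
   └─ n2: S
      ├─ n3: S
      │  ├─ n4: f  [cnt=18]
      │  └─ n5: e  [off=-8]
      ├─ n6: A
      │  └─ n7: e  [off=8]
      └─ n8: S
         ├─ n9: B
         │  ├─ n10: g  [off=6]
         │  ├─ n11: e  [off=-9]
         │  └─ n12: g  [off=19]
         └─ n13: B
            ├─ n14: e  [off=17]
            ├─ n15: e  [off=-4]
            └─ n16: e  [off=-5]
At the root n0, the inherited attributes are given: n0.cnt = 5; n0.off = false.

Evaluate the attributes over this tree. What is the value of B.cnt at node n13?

1. n0.cnt = 5  [given at root]
2. n0.off = false  [given at root]
3. n1.idx = false  [S.cnt > 5]
4. n1.cnt = -1  [S.cnt - 6]
5. n2.cnt = 5  [5]
6. n2.off = true  [B.cnt > -2]
7. n3.cnt = -1  [S₀.cnt - 6]
8. n3.off = false  [false]
9. n4.cnt = 18  [terminal]
10. n5.off = -8  [terminal]
11. n3.depth = false  [e.off > -8]
12. n3.ok = "uq"  ["uq"]
13. n6.key = 25  [S₀.cnt + 20]
14. n6.env = false  [S₁.depth == true]
15. n7.off = 8  [terminal]
16. n6.fin = 19  [A.key - 6]
17. n6.idx = 7  [e.off * 3 - 17]
18. n8.cnt = 3  [A.fin - 16]
19. n8.off = true  [S₁.depth == false]
20. n9.idx = false  [S.cnt > 3]
21. n9.cnt = 1  [S.cnt - 2]
22. n10.off = 6  [terminal]
23. n11.off = -9  [terminal]
24. n12.off = 19  [terminal]
25. n9.env = true  [true]
26. n9.wid = false  [B.cnt > 1]
27. n13.idx = true  [B₀.env == true]
28. n13.cnt = -4  [S.cnt * -2 + 2]
29. n14.off = 17  [terminal]
30. n15.off = -4  [terminal]
31. n16.off = -5  [terminal]
32. n13.env = false  [e₀.off > 17]
33. n13.wid = true  [B.idx == true]
34. n8.depth = true  [B₀.env == true]
35. n8.ok = "rw"  ["rw"]
36. n2.depth = false  [not S₂.depth]
37. n2.ok = "kuq"  ["k" ++ S₁.ok]
38. n1.env = false  [B.cnt > -1]
39. n1.wid = false  [false]
40. n0.depth = true  [not S.off]
41. n0.ok = "qk"  ["qk"]

-4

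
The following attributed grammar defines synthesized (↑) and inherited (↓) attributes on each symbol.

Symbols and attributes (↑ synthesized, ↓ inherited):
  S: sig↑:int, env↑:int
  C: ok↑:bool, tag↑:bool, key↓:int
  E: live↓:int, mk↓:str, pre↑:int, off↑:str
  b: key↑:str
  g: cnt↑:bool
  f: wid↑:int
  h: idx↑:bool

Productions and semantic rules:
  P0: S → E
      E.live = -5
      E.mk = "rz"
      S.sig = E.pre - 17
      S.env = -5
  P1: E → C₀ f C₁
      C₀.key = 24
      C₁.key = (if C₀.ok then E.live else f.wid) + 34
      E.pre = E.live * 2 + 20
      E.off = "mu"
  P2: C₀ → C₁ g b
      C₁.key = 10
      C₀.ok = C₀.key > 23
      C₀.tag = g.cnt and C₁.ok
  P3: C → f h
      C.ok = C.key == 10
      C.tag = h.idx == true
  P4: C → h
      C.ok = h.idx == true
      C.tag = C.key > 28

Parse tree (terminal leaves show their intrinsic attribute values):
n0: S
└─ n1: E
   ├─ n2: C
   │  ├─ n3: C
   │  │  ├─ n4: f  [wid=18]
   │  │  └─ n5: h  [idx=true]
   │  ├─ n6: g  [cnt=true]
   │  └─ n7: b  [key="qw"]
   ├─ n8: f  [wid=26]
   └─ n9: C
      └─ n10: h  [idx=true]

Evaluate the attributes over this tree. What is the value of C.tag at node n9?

1. n1.live = -5  [-5]
2. n1.mk = "rz"  ["rz"]
3. n2.key = 24  [24]
4. n3.key = 10  [10]
5. n4.wid = 18  [terminal]
6. n5.idx = true  [terminal]
7. n3.ok = true  [C.key == 10]
8. n3.tag = true  [h.idx == true]
9. n6.cnt = true  [terminal]
10. n7.key = "qw"  [terminal]
11. n2.ok = true  [C₀.key > 23]
12. n2.tag = true  [g.cnt and C₁.ok]
13. n8.wid = 26  [terminal]
14. n9.key = 29  [(if C₀.ok then E.live else f.wid) + 34]
15. n10.idx = true  [terminal]
16. n9.ok = true  [h.idx == true]
17. n9.tag = true  [C.key > 28]
18. n1.pre = 10  [E.live * 2 + 20]
19. n1.off = "mu"  ["mu"]
20. n0.sig = -7  [E.pre - 17]
21. n0.env = -5  [-5]

true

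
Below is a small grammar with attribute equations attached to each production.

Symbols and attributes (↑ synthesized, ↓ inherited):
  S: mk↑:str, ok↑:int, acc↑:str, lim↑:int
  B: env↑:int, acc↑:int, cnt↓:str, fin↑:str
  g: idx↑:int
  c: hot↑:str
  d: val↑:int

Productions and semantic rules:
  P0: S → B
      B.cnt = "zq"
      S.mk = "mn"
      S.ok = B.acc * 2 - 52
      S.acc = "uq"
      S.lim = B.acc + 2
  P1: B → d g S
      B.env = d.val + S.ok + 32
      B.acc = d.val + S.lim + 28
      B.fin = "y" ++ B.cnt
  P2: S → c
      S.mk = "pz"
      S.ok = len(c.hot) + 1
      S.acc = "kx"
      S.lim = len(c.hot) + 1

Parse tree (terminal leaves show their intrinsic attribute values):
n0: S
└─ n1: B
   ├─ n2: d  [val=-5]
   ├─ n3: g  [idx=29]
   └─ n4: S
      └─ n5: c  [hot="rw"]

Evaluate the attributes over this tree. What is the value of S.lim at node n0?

28

1. n1.cnt = "zq"  ["zq"]
2. n2.val = -5  [terminal]
3. n3.idx = 29  [terminal]
4. n5.hot = "rw"  [terminal]
5. n4.mk = "pz"  ["pz"]
6. n4.ok = 3  [len(c.hot) + 1]
7. n4.acc = "kx"  ["kx"]
8. n4.lim = 3  [len(c.hot) + 1]
9. n1.env = 30  [d.val + S.ok + 32]
10. n1.acc = 26  [d.val + S.lim + 28]
11. n1.fin = "yzq"  ["y" ++ B.cnt]
12. n0.mk = "mn"  ["mn"]
13. n0.ok = 0  [B.acc * 2 - 52]
14. n0.acc = "uq"  ["uq"]
15. n0.lim = 28  [B.acc + 2]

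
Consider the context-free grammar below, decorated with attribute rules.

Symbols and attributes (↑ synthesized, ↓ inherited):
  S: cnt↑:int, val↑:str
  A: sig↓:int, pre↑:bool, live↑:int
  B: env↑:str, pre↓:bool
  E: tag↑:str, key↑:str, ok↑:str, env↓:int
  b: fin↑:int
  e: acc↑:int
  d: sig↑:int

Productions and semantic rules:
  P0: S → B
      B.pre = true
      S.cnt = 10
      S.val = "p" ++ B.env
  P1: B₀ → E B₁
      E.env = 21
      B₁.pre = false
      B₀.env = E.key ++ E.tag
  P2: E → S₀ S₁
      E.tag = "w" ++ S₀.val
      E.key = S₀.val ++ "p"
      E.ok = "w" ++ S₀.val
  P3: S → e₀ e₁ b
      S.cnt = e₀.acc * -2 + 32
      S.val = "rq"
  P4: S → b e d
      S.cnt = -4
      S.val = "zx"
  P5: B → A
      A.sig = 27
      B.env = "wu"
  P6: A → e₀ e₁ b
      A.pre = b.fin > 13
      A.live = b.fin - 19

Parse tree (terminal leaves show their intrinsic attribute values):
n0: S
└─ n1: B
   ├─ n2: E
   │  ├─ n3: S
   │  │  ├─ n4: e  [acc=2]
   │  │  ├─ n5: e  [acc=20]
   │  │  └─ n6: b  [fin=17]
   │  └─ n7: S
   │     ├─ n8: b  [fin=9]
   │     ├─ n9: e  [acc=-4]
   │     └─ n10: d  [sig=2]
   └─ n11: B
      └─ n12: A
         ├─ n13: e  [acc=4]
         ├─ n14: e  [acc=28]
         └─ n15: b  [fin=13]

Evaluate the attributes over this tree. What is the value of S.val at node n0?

1. n1.pre = true  [true]
2. n2.env = 21  [21]
3. n4.acc = 2  [terminal]
4. n5.acc = 20  [terminal]
5. n6.fin = 17  [terminal]
6. n3.cnt = 28  [e₀.acc * -2 + 32]
7. n3.val = "rq"  ["rq"]
8. n8.fin = 9  [terminal]
9. n9.acc = -4  [terminal]
10. n10.sig = 2  [terminal]
11. n7.cnt = -4  [-4]
12. n7.val = "zx"  ["zx"]
13. n2.tag = "wrq"  ["w" ++ S₀.val]
14. n2.key = "rqp"  [S₀.val ++ "p"]
15. n2.ok = "wrq"  ["w" ++ S₀.val]
16. n11.pre = false  [false]
17. n12.sig = 27  [27]
18. n13.acc = 4  [terminal]
19. n14.acc = 28  [terminal]
20. n15.fin = 13  [terminal]
21. n12.pre = false  [b.fin > 13]
22. n12.live = -6  [b.fin - 19]
23. n11.env = "wu"  ["wu"]
24. n1.env = "rqpwrq"  [E.key ++ E.tag]
25. n0.cnt = 10  [10]
26. n0.val = "prqpwrq"  ["p" ++ B.env]

"prqpwrq"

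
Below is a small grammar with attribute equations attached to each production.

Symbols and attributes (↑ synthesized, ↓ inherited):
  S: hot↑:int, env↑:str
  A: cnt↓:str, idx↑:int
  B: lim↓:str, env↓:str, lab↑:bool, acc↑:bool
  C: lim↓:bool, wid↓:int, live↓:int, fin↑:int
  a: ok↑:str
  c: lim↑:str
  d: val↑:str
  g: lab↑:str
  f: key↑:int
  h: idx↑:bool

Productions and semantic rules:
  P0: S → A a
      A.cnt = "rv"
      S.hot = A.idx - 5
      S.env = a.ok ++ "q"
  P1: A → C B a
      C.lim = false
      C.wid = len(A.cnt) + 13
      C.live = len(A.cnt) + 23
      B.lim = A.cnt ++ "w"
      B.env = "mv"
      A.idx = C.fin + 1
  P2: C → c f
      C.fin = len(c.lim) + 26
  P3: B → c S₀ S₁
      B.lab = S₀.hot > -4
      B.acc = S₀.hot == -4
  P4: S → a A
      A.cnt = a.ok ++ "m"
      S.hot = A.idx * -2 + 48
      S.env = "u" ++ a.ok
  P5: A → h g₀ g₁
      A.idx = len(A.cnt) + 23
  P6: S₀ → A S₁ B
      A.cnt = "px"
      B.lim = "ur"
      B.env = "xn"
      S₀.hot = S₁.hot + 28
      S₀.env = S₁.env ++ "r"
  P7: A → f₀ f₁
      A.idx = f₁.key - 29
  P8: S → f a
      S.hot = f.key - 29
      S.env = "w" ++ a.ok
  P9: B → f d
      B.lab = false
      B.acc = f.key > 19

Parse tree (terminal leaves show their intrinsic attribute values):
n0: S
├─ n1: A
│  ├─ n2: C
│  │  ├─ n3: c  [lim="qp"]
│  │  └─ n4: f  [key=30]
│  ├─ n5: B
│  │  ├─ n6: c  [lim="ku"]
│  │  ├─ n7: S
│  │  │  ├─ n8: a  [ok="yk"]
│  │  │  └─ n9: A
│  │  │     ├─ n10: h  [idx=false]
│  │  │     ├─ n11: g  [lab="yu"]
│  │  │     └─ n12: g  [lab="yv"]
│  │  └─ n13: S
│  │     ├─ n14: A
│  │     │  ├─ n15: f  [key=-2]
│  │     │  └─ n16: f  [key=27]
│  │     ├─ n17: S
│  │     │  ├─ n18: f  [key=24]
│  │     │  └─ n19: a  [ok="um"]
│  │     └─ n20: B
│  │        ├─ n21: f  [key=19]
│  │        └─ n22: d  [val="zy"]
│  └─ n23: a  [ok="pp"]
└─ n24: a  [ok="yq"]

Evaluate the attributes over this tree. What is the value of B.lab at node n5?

false

1. n1.cnt = "rv"  ["rv"]
2. n2.lim = false  [false]
3. n2.wid = 15  [len(A.cnt) + 13]
4. n2.live = 25  [len(A.cnt) + 23]
5. n3.lim = "qp"  [terminal]
6. n4.key = 30  [terminal]
7. n2.fin = 28  [len(c.lim) + 26]
8. n5.lim = "rvw"  [A.cnt ++ "w"]
9. n5.env = "mv"  ["mv"]
10. n6.lim = "ku"  [terminal]
11. n8.ok = "yk"  [terminal]
12. n9.cnt = "ykm"  [a.ok ++ "m"]
13. n10.idx = false  [terminal]
14. n11.lab = "yu"  [terminal]
15. n12.lab = "yv"  [terminal]
16. n9.idx = 26  [len(A.cnt) + 23]
17. n7.hot = -4  [A.idx * -2 + 48]
18. n7.env = "uyk"  ["u" ++ a.ok]
19. n14.cnt = "px"  ["px"]
20. n15.key = -2  [terminal]
21. n16.key = 27  [terminal]
22. n14.idx = -2  [f₁.key - 29]
23. n18.key = 24  [terminal]
24. n19.ok = "um"  [terminal]
25. n17.hot = -5  [f.key - 29]
26. n17.env = "wum"  ["w" ++ a.ok]
27. n20.lim = "ur"  ["ur"]
28. n20.env = "xn"  ["xn"]
29. n21.key = 19  [terminal]
30. n22.val = "zy"  [terminal]
31. n20.lab = false  [false]
32. n20.acc = false  [f.key > 19]
33. n13.hot = 23  [S₁.hot + 28]
34. n13.env = "wumr"  [S₁.env ++ "r"]
35. n5.lab = false  [S₀.hot > -4]
36. n5.acc = true  [S₀.hot == -4]
37. n23.ok = "pp"  [terminal]
38. n1.idx = 29  [C.fin + 1]
39. n24.ok = "yq"  [terminal]
40. n0.hot = 24  [A.idx - 5]
41. n0.env = "yqq"  [a.ok ++ "q"]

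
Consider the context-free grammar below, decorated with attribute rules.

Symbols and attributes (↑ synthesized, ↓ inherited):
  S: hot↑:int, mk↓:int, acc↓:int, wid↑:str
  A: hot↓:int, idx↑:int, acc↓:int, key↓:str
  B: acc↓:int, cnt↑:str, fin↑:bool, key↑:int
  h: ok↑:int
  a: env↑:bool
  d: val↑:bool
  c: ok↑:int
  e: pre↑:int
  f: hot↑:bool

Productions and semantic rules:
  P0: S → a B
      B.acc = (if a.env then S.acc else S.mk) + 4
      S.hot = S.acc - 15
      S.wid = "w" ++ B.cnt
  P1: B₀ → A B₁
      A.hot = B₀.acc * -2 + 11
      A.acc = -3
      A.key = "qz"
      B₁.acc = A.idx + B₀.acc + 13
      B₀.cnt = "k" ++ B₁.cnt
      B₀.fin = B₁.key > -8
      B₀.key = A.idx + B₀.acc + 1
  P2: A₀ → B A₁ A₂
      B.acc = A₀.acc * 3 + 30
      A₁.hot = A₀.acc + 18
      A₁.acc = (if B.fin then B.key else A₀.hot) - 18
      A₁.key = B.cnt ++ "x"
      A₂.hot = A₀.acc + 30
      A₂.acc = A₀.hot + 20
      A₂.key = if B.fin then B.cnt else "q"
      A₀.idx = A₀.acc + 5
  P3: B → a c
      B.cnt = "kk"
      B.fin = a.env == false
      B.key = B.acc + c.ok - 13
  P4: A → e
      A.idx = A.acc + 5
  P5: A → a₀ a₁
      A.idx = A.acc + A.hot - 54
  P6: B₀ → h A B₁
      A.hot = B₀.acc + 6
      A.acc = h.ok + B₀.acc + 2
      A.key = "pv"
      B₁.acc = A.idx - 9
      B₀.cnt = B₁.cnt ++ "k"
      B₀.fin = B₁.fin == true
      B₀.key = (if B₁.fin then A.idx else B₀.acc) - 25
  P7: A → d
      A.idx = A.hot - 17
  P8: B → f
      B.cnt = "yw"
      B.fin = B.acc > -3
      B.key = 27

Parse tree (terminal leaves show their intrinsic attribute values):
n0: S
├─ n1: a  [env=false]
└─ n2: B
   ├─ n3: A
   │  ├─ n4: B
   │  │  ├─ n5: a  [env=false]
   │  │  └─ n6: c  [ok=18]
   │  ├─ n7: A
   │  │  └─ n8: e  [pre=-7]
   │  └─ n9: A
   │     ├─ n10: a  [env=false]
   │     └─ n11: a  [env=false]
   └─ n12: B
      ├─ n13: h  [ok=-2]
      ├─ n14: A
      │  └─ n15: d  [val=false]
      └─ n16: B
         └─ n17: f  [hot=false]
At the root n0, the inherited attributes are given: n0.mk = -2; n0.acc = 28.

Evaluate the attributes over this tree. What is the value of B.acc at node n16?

1. n0.mk = -2  [given at root]
2. n0.acc = 28  [given at root]
3. n1.env = false  [terminal]
4. n2.acc = 2  [(if a.env then S.acc else S.mk) + 4]
5. n3.hot = 7  [B₀.acc * -2 + 11]
6. n3.acc = -3  [-3]
7. n3.key = "qz"  ["qz"]
8. n4.acc = 21  [A₀.acc * 3 + 30]
9. n5.env = false  [terminal]
10. n6.ok = 18  [terminal]
11. n4.cnt = "kk"  ["kk"]
12. n4.fin = true  [a.env == false]
13. n4.key = 26  [B.acc + c.ok - 13]
14. n7.hot = 15  [A₀.acc + 18]
15. n7.acc = 8  [(if B.fin then B.key else A₀.hot) - 18]
16. n7.key = "kkx"  [B.cnt ++ "x"]
17. n8.pre = -7  [terminal]
18. n7.idx = 13  [A.acc + 5]
19. n9.hot = 27  [A₀.acc + 30]
20. n9.acc = 27  [A₀.hot + 20]
21. n9.key = "kk"  [if B.fin then B.cnt else "q"]
22. n10.env = false  [terminal]
23. n11.env = false  [terminal]
24. n9.idx = 0  [A.acc + A.hot - 54]
25. n3.idx = 2  [A₀.acc + 5]
26. n12.acc = 17  [A.idx + B₀.acc + 13]
27. n13.ok = -2  [terminal]
28. n14.hot = 23  [B₀.acc + 6]
29. n14.acc = 17  [h.ok + B₀.acc + 2]
30. n14.key = "pv"  ["pv"]
31. n15.val = false  [terminal]
32. n14.idx = 6  [A.hot - 17]
33. n16.acc = -3  [A.idx - 9]
34. n17.hot = false  [terminal]
35. n16.cnt = "yw"  ["yw"]
36. n16.fin = false  [B.acc > -3]
37. n16.key = 27  [27]
38. n12.cnt = "ywk"  [B₁.cnt ++ "k"]
39. n12.fin = false  [B₁.fin == true]
40. n12.key = -8  [(if B₁.fin then A.idx else B₀.acc) - 25]
41. n2.cnt = "kywk"  ["k" ++ B₁.cnt]
42. n2.fin = false  [B₁.key > -8]
43. n2.key = 5  [A.idx + B₀.acc + 1]
44. n0.hot = 13  [S.acc - 15]
45. n0.wid = "wkywk"  ["w" ++ B.cnt]

-3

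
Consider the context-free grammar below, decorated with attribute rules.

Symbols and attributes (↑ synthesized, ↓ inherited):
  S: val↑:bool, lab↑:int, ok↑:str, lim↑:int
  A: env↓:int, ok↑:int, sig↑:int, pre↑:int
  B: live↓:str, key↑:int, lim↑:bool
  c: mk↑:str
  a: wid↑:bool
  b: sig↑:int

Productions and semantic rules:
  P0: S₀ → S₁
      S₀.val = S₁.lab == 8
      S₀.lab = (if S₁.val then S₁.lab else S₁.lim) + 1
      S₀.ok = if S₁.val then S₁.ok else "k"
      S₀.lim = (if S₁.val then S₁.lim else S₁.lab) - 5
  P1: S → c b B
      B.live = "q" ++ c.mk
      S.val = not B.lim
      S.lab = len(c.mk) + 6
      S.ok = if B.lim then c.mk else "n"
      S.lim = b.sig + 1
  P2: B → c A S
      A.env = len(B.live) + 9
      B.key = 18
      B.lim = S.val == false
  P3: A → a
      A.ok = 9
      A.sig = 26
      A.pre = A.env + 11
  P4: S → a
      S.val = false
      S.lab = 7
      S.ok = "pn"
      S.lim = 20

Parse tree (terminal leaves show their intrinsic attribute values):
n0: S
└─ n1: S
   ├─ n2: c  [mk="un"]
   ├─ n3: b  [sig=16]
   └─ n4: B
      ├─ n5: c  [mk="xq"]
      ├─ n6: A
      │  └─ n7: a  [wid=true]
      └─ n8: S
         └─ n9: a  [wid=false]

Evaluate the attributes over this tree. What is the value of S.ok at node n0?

1. n2.mk = "un"  [terminal]
2. n3.sig = 16  [terminal]
3. n4.live = "qun"  ["q" ++ c.mk]
4. n5.mk = "xq"  [terminal]
5. n6.env = 12  [len(B.live) + 9]
6. n7.wid = true  [terminal]
7. n6.ok = 9  [9]
8. n6.sig = 26  [26]
9. n6.pre = 23  [A.env + 11]
10. n9.wid = false  [terminal]
11. n8.val = false  [false]
12. n8.lab = 7  [7]
13. n8.ok = "pn"  ["pn"]
14. n8.lim = 20  [20]
15. n4.key = 18  [18]
16. n4.lim = true  [S.val == false]
17. n1.val = false  [not B.lim]
18. n1.lab = 8  [len(c.mk) + 6]
19. n1.ok = "un"  [if B.lim then c.mk else "n"]
20. n1.lim = 17  [b.sig + 1]
21. n0.val = true  [S₁.lab == 8]
22. n0.lab = 18  [(if S₁.val then S₁.lab else S₁.lim) + 1]
23. n0.ok = "k"  [if S₁.val then S₁.ok else "k"]
24. n0.lim = 3  [(if S₁.val then S₁.lim else S₁.lab) - 5]

"k"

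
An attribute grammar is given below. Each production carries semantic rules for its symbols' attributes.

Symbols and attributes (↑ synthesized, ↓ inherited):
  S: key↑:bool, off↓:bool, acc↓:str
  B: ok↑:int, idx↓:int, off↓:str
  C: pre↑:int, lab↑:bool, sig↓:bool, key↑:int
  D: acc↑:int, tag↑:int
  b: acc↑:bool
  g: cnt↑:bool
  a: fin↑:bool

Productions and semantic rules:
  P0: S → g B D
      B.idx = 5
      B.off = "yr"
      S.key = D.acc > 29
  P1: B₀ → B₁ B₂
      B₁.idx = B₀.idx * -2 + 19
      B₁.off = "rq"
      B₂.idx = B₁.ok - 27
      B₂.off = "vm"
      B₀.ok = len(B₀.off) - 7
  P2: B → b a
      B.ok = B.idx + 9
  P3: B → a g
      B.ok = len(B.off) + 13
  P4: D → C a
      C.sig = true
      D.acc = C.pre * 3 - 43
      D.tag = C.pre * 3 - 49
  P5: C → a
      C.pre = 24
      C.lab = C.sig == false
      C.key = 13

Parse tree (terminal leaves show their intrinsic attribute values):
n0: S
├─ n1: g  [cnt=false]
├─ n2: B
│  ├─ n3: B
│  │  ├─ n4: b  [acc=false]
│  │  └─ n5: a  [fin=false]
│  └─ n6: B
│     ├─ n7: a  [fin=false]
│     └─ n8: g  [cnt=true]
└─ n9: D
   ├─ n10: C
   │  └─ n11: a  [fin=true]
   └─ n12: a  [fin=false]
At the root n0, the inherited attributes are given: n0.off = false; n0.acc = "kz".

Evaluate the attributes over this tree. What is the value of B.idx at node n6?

1. n0.off = false  [given at root]
2. n0.acc = "kz"  [given at root]
3. n1.cnt = false  [terminal]
4. n2.idx = 5  [5]
5. n2.off = "yr"  ["yr"]
6. n3.idx = 9  [B₀.idx * -2 + 19]
7. n3.off = "rq"  ["rq"]
8. n4.acc = false  [terminal]
9. n5.fin = false  [terminal]
10. n3.ok = 18  [B.idx + 9]
11. n6.idx = -9  [B₁.ok - 27]
12. n6.off = "vm"  ["vm"]
13. n7.fin = false  [terminal]
14. n8.cnt = true  [terminal]
15. n6.ok = 15  [len(B.off) + 13]
16. n2.ok = -5  [len(B₀.off) - 7]
17. n10.sig = true  [true]
18. n11.fin = true  [terminal]
19. n10.pre = 24  [24]
20. n10.lab = false  [C.sig == false]
21. n10.key = 13  [13]
22. n12.fin = false  [terminal]
23. n9.acc = 29  [C.pre * 3 - 43]
24. n9.tag = 23  [C.pre * 3 - 49]
25. n0.key = false  [D.acc > 29]

-9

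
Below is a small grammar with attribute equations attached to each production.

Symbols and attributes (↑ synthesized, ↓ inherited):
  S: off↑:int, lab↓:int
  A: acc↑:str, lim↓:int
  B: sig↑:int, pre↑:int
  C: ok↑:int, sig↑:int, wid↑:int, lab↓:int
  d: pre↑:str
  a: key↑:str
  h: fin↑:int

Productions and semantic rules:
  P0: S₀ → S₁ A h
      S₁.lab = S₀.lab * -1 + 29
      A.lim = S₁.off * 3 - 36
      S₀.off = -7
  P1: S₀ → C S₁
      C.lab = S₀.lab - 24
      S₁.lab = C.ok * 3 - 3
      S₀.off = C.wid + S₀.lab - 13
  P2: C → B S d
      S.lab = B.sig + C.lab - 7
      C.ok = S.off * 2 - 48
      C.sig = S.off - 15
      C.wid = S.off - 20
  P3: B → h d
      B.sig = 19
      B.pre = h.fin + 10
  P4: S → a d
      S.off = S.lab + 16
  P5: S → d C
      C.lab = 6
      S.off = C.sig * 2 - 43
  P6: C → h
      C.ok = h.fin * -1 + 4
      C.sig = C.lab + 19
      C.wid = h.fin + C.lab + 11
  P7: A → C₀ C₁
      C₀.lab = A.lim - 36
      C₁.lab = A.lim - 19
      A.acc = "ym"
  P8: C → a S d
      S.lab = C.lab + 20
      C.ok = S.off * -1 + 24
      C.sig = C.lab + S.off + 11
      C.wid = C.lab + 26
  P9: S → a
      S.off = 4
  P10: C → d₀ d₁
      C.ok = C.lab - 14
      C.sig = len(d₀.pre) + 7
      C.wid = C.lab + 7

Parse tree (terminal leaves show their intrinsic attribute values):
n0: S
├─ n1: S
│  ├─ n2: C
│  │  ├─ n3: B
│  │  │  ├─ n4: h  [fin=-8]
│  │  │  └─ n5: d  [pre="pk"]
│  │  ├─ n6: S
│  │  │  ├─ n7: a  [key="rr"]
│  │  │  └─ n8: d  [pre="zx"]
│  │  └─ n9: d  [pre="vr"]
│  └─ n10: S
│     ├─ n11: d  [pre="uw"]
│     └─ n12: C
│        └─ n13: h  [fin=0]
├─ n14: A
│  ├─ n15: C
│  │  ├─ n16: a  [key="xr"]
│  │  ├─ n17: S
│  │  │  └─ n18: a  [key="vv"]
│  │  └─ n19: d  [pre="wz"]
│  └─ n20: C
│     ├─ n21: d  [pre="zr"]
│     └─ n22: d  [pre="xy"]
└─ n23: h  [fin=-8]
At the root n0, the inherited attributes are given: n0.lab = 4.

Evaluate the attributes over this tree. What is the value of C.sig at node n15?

6

1. n0.lab = 4  [given at root]
2. n1.lab = 25  [S₀.lab * -1 + 29]
3. n2.lab = 1  [S₀.lab - 24]
4. n4.fin = -8  [terminal]
5. n5.pre = "pk"  [terminal]
6. n3.sig = 19  [19]
7. n3.pre = 2  [h.fin + 10]
8. n6.lab = 13  [B.sig + C.lab - 7]
9. n7.key = "rr"  [terminal]
10. n8.pre = "zx"  [terminal]
11. n6.off = 29  [S.lab + 16]
12. n9.pre = "vr"  [terminal]
13. n2.ok = 10  [S.off * 2 - 48]
14. n2.sig = 14  [S.off - 15]
15. n2.wid = 9  [S.off - 20]
16. n10.lab = 27  [C.ok * 3 - 3]
17. n11.pre = "uw"  [terminal]
18. n12.lab = 6  [6]
19. n13.fin = 0  [terminal]
20. n12.ok = 4  [h.fin * -1 + 4]
21. n12.sig = 25  [C.lab + 19]
22. n12.wid = 17  [h.fin + C.lab + 11]
23. n10.off = 7  [C.sig * 2 - 43]
24. n1.off = 21  [C.wid + S₀.lab - 13]
25. n14.lim = 27  [S₁.off * 3 - 36]
26. n15.lab = -9  [A.lim - 36]
27. n16.key = "xr"  [terminal]
28. n17.lab = 11  [C.lab + 20]
29. n18.key = "vv"  [terminal]
30. n17.off = 4  [4]
31. n19.pre = "wz"  [terminal]
32. n15.ok = 20  [S.off * -1 + 24]
33. n15.sig = 6  [C.lab + S.off + 11]
34. n15.wid = 17  [C.lab + 26]
35. n20.lab = 8  [A.lim - 19]
36. n21.pre = "zr"  [terminal]
37. n22.pre = "xy"  [terminal]
38. n20.ok = -6  [C.lab - 14]
39. n20.sig = 9  [len(d₀.pre) + 7]
40. n20.wid = 15  [C.lab + 7]
41. n14.acc = "ym"  ["ym"]
42. n23.fin = -8  [terminal]
43. n0.off = -7  [-7]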